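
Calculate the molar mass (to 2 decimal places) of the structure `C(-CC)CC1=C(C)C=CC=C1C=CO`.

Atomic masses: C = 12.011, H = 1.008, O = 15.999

190.29

Molecular formula: C13H18O.
M = 13×12.011 + 18×1.008 + 1×15.999 = 190.29 g/mol.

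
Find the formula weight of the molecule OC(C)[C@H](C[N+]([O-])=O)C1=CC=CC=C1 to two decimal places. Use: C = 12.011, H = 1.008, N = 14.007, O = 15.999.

195.22

Molecular formula: C10H13NO3.
M = 10×12.011 + 13×1.008 + 1×14.007 + 3×15.999 = 195.22 g/mol.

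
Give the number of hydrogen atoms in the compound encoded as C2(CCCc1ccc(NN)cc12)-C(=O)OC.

Hydrogens are implicit in SMILES; fill each atom to its normal valence:
  3 × C: 2 H each → 6
  3 × C (aromatic): 1 H each → 3
  3 × C (aromatic): no H
  2 × O: no H
  1 × C: 3 H
  1 × C: 1 H
  1 × C: no H
  1 × N: 2 H
  1 × N: 1 H
  Total hydrogens = 16.

16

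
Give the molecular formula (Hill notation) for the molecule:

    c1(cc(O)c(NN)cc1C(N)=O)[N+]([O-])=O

Heavy atoms from the SMILES: 7 C, 4 N, 4 O.
Implicit hydrogens by atom environment:
  4 × C (aromatic): no H
  2 × C (aromatic): 1 H each → 2
  2 × N: 2 H each → 4
  2 × O: no H
  1 × C: no H
  1 × N: 1 H
  1 × N (charge +1): no H
  1 × O: 1 H
  1 × O (charge -1): no H
  Total hydrogens = 8.
Molecular formula: C7H8N4O4

C7H8N4O4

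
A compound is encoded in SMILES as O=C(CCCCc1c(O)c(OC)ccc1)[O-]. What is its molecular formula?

Heavy atoms from the SMILES: 12 C, 4 O.
Implicit hydrogens by atom environment:
  4 × C: 2 H each → 8
  3 × C (aromatic): 1 H each → 3
  3 × C (aromatic): no H
  2 × O: no H
  1 × C: 3 H
  1 × C: no H
  1 × O: 1 H
  1 × O (charge -1): no H
  Total hydrogens = 15.
Net charge -1.
Molecular formula: C12H15O4-

C12H15O4-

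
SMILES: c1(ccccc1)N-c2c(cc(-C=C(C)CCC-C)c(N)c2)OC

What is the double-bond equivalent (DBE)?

9

Molecular formula from the SMILES: C20H26N2O.
DoU = (2C + 2 + N − H − X)/2 = (2·20 + 2 + 2 − 26 − 0)/2 = 18/2 = 9.
(Structurally: 2 ring(s) + 7 π bond(s) = 9.)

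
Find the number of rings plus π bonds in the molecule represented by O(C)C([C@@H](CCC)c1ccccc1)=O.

5

Molecular formula from the SMILES: C12H16O2.
DoU = (2C + 2 + N − H − X)/2 = (2·12 + 2 + 0 − 16 − 0)/2 = 10/2 = 5.
(Structurally: 1 ring(s) + 4 π bond(s) = 5.)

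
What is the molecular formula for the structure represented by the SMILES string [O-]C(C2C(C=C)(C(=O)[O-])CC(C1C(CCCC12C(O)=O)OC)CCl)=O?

Heavy atoms from the SMILES: 17 C, 1 Cl, 7 O.
Implicit hydrogens by atom environment:
  6 × C: 2 H each → 12
  5 × C: 1 H each → 5
  5 × C: no H
  4 × O: no H
  2 × O (charge -1): no H
  1 × C: 3 H
  1 × Cl: no H
  1 × O: 1 H
  Total hydrogens = 21.
Net charge -2.
Molecular formula: [C17H21ClO7]2-

[C17H21ClO7]2-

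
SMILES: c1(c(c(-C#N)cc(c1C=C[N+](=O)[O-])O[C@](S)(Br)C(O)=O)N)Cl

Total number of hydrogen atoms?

Hydrogens are implicit in SMILES; fill each atom to its normal valence:
  5 × C (aromatic): no H
  3 × C: no H
  3 × O: no H
  2 × C: 1 H each → 2
  1 × Br: no H
  1 × C (aromatic): 1 H
  1 × Cl: no H
  1 × N: 2 H
  1 × N: no H
  1 × N (charge +1): no H
  1 × O: 1 H
  1 × O (charge -1): no H
  1 × S: 1 H
  Total hydrogens = 7.

7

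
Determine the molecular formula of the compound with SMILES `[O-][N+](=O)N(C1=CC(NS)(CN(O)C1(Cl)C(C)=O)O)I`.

Heavy atoms from the SMILES: 7 C, 1 Cl, 1 I, 4 N, 5 O, 1 S.
Implicit hydrogens by atom environment:
  4 × C: no H
  2 × N: no H
  2 × O: 1 H each → 2
  2 × O: no H
  1 × C: 3 H
  1 × C: 2 H
  1 × C: 1 H
  1 × Cl: no H
  1 × I: no H
  1 × N: 1 H
  1 × N (charge +1): no H
  1 × O (charge -1): no H
  1 × S: 1 H
  Total hydrogens = 10.
Molecular formula: C7H10ClIN4O5S

C7H10ClIN4O5S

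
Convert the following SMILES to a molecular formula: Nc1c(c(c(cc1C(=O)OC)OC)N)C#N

C10H11N3O3

Heavy atoms from the SMILES: 10 C, 3 N, 3 O.
Implicit hydrogens by atom environment:
  5 × C (aromatic): no H
  3 × O: no H
  2 × C: 3 H each → 6
  2 × C: no H
  2 × N: 2 H each → 4
  1 × C (aromatic): 1 H
  1 × N: no H
  Total hydrogens = 11.
Molecular formula: C10H11N3O3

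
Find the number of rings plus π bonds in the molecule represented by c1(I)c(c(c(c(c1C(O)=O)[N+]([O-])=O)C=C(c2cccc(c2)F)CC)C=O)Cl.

12

Molecular formula from the SMILES: C18H12ClFINO5.
DoU = (2C + 2 + N − H − X)/2 = (2·18 + 2 + 1 − 12 − 3)/2 = 24/2 = 12.
(Structurally: 2 ring(s) + 10 π bond(s) = 12.)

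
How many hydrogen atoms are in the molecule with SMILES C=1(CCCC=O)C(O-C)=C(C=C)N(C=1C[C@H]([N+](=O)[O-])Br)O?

17

Hydrogens are implicit in SMILES; fill each atom to its normal valence:
  5 × C: 2 H each → 10
  4 × C (aromatic): no H
  3 × C: 1 H each → 3
  3 × O: no H
  1 × Br: no H
  1 × C: 3 H
  1 × N (aromatic): no H
  1 × N (charge +1): no H
  1 × O: 1 H
  1 × O (charge -1): no H
  Total hydrogens = 17.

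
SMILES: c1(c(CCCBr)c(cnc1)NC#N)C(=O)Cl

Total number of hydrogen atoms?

Hydrogens are implicit in SMILES; fill each atom to its normal valence:
  3 × C: 2 H each → 6
  3 × C (aromatic): no H
  2 × C (aromatic): 1 H each → 2
  2 × C: no H
  1 × Br: no H
  1 × Cl: no H
  1 × N: 1 H
  1 × N (aromatic): no H
  1 × N: no H
  1 × O: no H
  Total hydrogens = 9.

9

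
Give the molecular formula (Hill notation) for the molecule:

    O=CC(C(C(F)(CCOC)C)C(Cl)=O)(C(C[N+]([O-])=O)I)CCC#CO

C15H20ClFINO6

Heavy atoms from the SMILES: 15 C, 1 Cl, 1 F, 1 I, 1 N, 6 O.
Implicit hydrogens by atom environment:
  5 × C: 2 H each → 10
  5 × C: no H
  4 × O: no H
  3 × C: 1 H each → 3
  2 × C: 3 H each → 6
  1 × Cl: no H
  1 × F: no H
  1 × I: no H
  1 × N (charge +1): no H
  1 × O: 1 H
  1 × O (charge -1): no H
  Total hydrogens = 20.
Molecular formula: C15H20ClFINO6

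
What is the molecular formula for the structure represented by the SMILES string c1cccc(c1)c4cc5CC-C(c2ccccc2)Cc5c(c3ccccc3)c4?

Heavy atoms from the SMILES: 28 C.
Implicit hydrogens by atom environment:
  17 × C (aromatic): 1 H each → 17
  7 × C (aromatic): no H
  3 × C: 2 H each → 6
  1 × C: 1 H
  Total hydrogens = 24.
Molecular formula: C28H24

C28H24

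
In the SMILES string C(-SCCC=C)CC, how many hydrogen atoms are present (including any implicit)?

Hydrogens are implicit in SMILES; fill each atom to its normal valence:
  5 × C: 2 H each → 10
  1 × C: 3 H
  1 × C: 1 H
  1 × S: no H
  Total hydrogens = 14.

14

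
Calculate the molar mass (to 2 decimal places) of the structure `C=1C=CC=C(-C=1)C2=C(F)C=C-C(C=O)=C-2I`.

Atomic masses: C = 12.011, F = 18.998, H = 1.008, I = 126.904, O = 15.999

Molecular formula: C13H8FIO.
M = 13×12.011 + 1×18.998 + 8×1.008 + 1×126.904 + 1×15.999 = 326.11 g/mol.

326.11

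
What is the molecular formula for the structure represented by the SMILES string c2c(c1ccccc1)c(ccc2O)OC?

C13H12O2

Heavy atoms from the SMILES: 13 C, 2 O.
Implicit hydrogens by atom environment:
  8 × C (aromatic): 1 H each → 8
  4 × C (aromatic): no H
  1 × C: 3 H
  1 × O: 1 H
  1 × O: no H
  Total hydrogens = 12.
Molecular formula: C13H12O2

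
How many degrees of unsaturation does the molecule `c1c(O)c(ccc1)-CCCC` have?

4

Molecular formula from the SMILES: C10H14O.
DoU = (2C + 2 + N − H − X)/2 = (2·10 + 2 + 0 − 14 − 0)/2 = 8/2 = 4.
(Structurally: 1 ring(s) + 3 π bond(s) = 4.)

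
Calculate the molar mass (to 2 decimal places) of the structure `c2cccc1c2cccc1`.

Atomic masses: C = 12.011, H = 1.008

128.17

Molecular formula: C10H8.
M = 10×12.011 + 8×1.008 = 128.17 g/mol.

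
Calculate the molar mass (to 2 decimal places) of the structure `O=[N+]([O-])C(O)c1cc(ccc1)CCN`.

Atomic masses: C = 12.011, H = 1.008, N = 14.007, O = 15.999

Molecular formula: C9H12N2O3.
M = 9×12.011 + 12×1.008 + 2×14.007 + 3×15.999 = 196.21 g/mol.

196.21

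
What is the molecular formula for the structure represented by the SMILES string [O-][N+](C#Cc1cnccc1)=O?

C7H4N2O2

Heavy atoms from the SMILES: 7 C, 2 N, 2 O.
Implicit hydrogens by atom environment:
  4 × C (aromatic): 1 H each → 4
  2 × C: no H
  1 × C (aromatic): no H
  1 × N (aromatic): no H
  1 × N (charge +1): no H
  1 × O: no H
  1 × O (charge -1): no H
  Total hydrogens = 4.
Molecular formula: C7H4N2O2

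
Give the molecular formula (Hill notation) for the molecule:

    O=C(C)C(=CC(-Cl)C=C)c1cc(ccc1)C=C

Heavy atoms from the SMILES: 15 C, 1 Cl, 1 O.
Implicit hydrogens by atom environment:
  4 × C: 1 H each → 4
  4 × C (aromatic): 1 H each → 4
  2 × C: 2 H each → 4
  2 × C: no H
  2 × C (aromatic): no H
  1 × C: 3 H
  1 × Cl: no H
  1 × O: no H
  Total hydrogens = 15.
Molecular formula: C15H15ClO

C15H15ClO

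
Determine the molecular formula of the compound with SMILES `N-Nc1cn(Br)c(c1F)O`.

C4H5BrFN3O

Heavy atoms from the SMILES: 1 Br, 4 C, 1 F, 3 N, 1 O.
Implicit hydrogens by atom environment:
  3 × C (aromatic): no H
  1 × Br: no H
  1 × C (aromatic): 1 H
  1 × F: no H
  1 × N: 2 H
  1 × N: 1 H
  1 × N (aromatic): no H
  1 × O: 1 H
  Total hydrogens = 5.
Molecular formula: C4H5BrFN3O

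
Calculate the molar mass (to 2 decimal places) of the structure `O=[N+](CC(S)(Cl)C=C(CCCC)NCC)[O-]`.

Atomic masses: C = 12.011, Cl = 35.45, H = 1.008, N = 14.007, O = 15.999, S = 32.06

Molecular formula: C10H19ClN2O2S.
M = 10×12.011 + 1×35.45 + 19×1.008 + 2×14.007 + 2×15.999 + 1×32.06 = 266.78 g/mol.

266.78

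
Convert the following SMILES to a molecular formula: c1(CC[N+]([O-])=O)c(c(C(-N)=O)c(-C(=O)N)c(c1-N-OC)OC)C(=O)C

C14H18N4O7

Heavy atoms from the SMILES: 14 C, 4 N, 7 O.
Implicit hydrogens by atom environment:
  6 × C (aromatic): no H
  6 × O: no H
  3 × C: 3 H each → 9
  3 × C: no H
  2 × C: 2 H each → 4
  2 × N: 2 H each → 4
  1 × N: 1 H
  1 × N (charge +1): no H
  1 × O (charge -1): no H
  Total hydrogens = 18.
Molecular formula: C14H18N4O7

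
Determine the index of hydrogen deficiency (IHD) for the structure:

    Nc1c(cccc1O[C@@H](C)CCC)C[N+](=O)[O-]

Molecular formula from the SMILES: C12H18N2O3.
DoU = (2C + 2 + N − H − X)/2 = (2·12 + 2 + 2 − 18 − 0)/2 = 10/2 = 5.
(Structurally: 1 ring(s) + 4 π bond(s) = 5.)

5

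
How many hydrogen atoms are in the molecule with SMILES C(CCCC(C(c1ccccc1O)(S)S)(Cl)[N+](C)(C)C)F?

Hydrogens are implicit in SMILES; fill each atom to its normal valence:
  4 × C: 2 H each → 8
  4 × C (aromatic): 1 H each → 4
  3 × C: 3 H each → 9
  2 × C: no H
  2 × C (aromatic): no H
  2 × S: 1 H each → 2
  1 × Cl: no H
  1 × F: no H
  1 × N (charge +1): no H
  1 × O: 1 H
  Total hydrogens = 24.

24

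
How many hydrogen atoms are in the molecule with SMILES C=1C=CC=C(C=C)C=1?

Hydrogens are implicit in SMILES; fill each atom to its normal valence:
  5 × C (aromatic): 1 H each → 5
  1 × C: 2 H
  1 × C: 1 H
  1 × C (aromatic): no H
  Total hydrogens = 8.

8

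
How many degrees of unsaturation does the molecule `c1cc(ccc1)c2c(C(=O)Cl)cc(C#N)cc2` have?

Molecular formula from the SMILES: C14H8ClNO.
DoU = (2C + 2 + N − H − X)/2 = (2·14 + 2 + 1 − 8 − 1)/2 = 22/2 = 11.
(Structurally: 2 ring(s) + 9 π bond(s) = 11.)

11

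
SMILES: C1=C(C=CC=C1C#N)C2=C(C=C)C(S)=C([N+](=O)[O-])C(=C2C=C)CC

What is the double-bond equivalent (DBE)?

13

Molecular formula from the SMILES: C19H16N2O2S.
DoU = (2C + 2 + N − H − X)/2 = (2·19 + 2 + 2 − 16 − 0)/2 = 26/2 = 13.
(Structurally: 2 ring(s) + 11 π bond(s) = 13.)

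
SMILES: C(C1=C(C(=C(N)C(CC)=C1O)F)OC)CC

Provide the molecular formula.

Heavy atoms from the SMILES: 12 C, 1 F, 1 N, 2 O.
Implicit hydrogens by atom environment:
  6 × C (aromatic): no H
  3 × C: 3 H each → 9
  3 × C: 2 H each → 6
  1 × F: no H
  1 × N: 2 H
  1 × O: 1 H
  1 × O: no H
  Total hydrogens = 18.
Molecular formula: C12H18FNO2

C12H18FNO2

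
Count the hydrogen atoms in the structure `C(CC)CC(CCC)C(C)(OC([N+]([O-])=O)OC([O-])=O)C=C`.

Hydrogens are implicit in SMILES; fill each atom to its normal valence:
  6 × C: 2 H each → 12
  4 × O: no H
  3 × C: 3 H each → 9
  3 × C: 1 H each → 3
  2 × C: no H
  2 × O (charge -1): no H
  1 × N (charge +1): no H
  Total hydrogens = 24.

24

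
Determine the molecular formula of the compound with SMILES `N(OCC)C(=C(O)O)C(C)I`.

Heavy atoms from the SMILES: 6 C, 1 I, 1 N, 3 O.
Implicit hydrogens by atom environment:
  2 × C: 3 H each → 6
  2 × C: no H
  2 × O: 1 H each → 2
  1 × C: 2 H
  1 × C: 1 H
  1 × I: no H
  1 × N: 1 H
  1 × O: no H
  Total hydrogens = 12.
Molecular formula: C6H12INO3

C6H12INO3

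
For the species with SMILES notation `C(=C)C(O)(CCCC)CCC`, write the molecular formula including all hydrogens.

Heavy atoms from the SMILES: 10 C, 1 O.
Implicit hydrogens by atom environment:
  6 × C: 2 H each → 12
  2 × C: 3 H each → 6
  1 × C: 1 H
  1 × C: no H
  1 × O: 1 H
  Total hydrogens = 20.
Molecular formula: C10H20O

C10H20O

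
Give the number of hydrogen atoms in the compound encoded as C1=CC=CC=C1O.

6

Hydrogens are implicit in SMILES; fill each atom to its normal valence:
  5 × C (aromatic): 1 H each → 5
  1 × C (aromatic): no H
  1 × O: 1 H
  Total hydrogens = 6.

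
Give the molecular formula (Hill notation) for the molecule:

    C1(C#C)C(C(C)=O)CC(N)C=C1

C10H13NO

Heavy atoms from the SMILES: 10 C, 1 N, 1 O.
Implicit hydrogens by atom environment:
  6 × C: 1 H each → 6
  2 × C: no H
  1 × C: 3 H
  1 × C: 2 H
  1 × N: 2 H
  1 × O: no H
  Total hydrogens = 13.
Molecular formula: C10H13NO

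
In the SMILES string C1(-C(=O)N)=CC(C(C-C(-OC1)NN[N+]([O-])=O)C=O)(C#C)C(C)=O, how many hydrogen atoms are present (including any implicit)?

16

Hydrogens are implicit in SMILES; fill each atom to its normal valence:
  5 × C: 1 H each → 5
  5 × C: no H
  5 × O: no H
  2 × C: 2 H each → 4
  2 × N: 1 H each → 2
  1 × C: 3 H
  1 × N: 2 H
  1 × N (charge +1): no H
  1 × O (charge -1): no H
  Total hydrogens = 16.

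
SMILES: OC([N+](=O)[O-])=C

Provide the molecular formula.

C2H3NO3

Heavy atoms from the SMILES: 2 C, 1 N, 3 O.
Implicit hydrogens by atom environment:
  1 × C: 2 H
  1 × C: no H
  1 × N (charge +1): no H
  1 × O: 1 H
  1 × O: no H
  1 × O (charge -1): no H
  Total hydrogens = 3.
Molecular formula: C2H3NO3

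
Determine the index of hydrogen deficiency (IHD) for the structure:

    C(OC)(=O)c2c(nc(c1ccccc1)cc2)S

9

Molecular formula from the SMILES: C13H11NO2S.
DoU = (2C + 2 + N − H − X)/2 = (2·13 + 2 + 1 − 11 − 0)/2 = 18/2 = 9.
(Structurally: 2 ring(s) + 7 π bond(s) = 9.)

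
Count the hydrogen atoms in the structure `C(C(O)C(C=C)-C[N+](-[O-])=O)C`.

13

Hydrogens are implicit in SMILES; fill each atom to its normal valence:
  3 × C: 2 H each → 6
  3 × C: 1 H each → 3
  1 × C: 3 H
  1 × N (charge +1): no H
  1 × O: 1 H
  1 × O: no H
  1 × O (charge -1): no H
  Total hydrogens = 13.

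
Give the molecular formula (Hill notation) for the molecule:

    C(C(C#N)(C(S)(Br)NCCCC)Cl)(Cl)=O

Heavy atoms from the SMILES: 1 Br, 8 C, 2 Cl, 2 N, 1 O, 1 S.
Implicit hydrogens by atom environment:
  4 × C: no H
  3 × C: 2 H each → 6
  2 × Cl: no H
  1 × Br: no H
  1 × C: 3 H
  1 × N: 1 H
  1 × N: no H
  1 × O: no H
  1 × S: 1 H
  Total hydrogens = 11.
Molecular formula: C8H11BrCl2N2OS

C8H11BrCl2N2OS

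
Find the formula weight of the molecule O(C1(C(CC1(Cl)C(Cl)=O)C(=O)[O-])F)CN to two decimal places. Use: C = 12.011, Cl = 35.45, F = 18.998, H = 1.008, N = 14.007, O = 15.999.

Molecular formula: C7H7Cl2FNO4-.
M = 7×12.011 + 2×35.45 + 1×18.998 + 7×1.008 + 1×14.007 + 4×15.999 = 259.03 g/mol.

259.03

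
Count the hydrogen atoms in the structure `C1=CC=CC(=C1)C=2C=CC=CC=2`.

10

Hydrogens are implicit in SMILES; fill each atom to its normal valence:
  10 × C (aromatic): 1 H each → 10
  2 × C (aromatic): no H
  Total hydrogens = 10.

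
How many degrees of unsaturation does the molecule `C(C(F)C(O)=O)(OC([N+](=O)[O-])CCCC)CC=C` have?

3

Molecular formula from the SMILES: C11H18FNO5.
DoU = (2C + 2 + N − H − X)/2 = (2·11 + 2 + 1 − 18 − 1)/2 = 6/2 = 3.
(Structurally: 0 ring(s) + 3 π bond(s) = 3.)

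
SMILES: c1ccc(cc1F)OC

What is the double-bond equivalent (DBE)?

4

Molecular formula from the SMILES: C7H7FO.
DoU = (2C + 2 + N − H − X)/2 = (2·7 + 2 + 0 − 7 − 1)/2 = 8/2 = 4.
(Structurally: 1 ring(s) + 3 π bond(s) = 4.)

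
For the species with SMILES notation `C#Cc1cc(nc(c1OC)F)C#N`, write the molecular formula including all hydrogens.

Heavy atoms from the SMILES: 9 C, 1 F, 2 N, 1 O.
Implicit hydrogens by atom environment:
  4 × C (aromatic): no H
  2 × C: no H
  1 × C: 3 H
  1 × C (aromatic): 1 H
  1 × C: 1 H
  1 × F: no H
  1 × N (aromatic): no H
  1 × N: no H
  1 × O: no H
  Total hydrogens = 5.
Molecular formula: C9H5FN2O

C9H5FN2O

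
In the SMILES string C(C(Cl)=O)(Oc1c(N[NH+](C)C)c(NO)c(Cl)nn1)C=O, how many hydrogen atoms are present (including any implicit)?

Hydrogens are implicit in SMILES; fill each atom to its normal valence:
  4 × C (aromatic): no H
  3 × O: no H
  2 × C: 3 H each → 6
  2 × C: 1 H each → 2
  2 × Cl: no H
  2 × N: 1 H each → 2
  2 × N (aromatic): no H
  1 × C: no H
  1 × N (charge +1): 1 H
  1 × O: 1 H
  Total hydrogens = 12.

12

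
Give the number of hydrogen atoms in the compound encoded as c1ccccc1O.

Hydrogens are implicit in SMILES; fill each atom to its normal valence:
  5 × C (aromatic): 1 H each → 5
  1 × C (aromatic): no H
  1 × O: 1 H
  Total hydrogens = 6.

6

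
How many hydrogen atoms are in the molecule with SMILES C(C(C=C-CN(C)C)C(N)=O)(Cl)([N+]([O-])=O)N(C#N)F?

13

Hydrogens are implicit in SMILES; fill each atom to its normal valence:
  3 × C: 1 H each → 3
  3 × C: no H
  3 × N: no H
  2 × C: 3 H each → 6
  2 × O: no H
  1 × C: 2 H
  1 × Cl: no H
  1 × F: no H
  1 × N: 2 H
  1 × N (charge +1): no H
  1 × O (charge -1): no H
  Total hydrogens = 13.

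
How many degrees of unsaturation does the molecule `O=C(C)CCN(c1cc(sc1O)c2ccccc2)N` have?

8

Molecular formula from the SMILES: C14H16N2O2S.
DoU = (2C + 2 + N − H − X)/2 = (2·14 + 2 + 2 − 16 − 0)/2 = 16/2 = 8.
(Structurally: 2 ring(s) + 6 π bond(s) = 8.)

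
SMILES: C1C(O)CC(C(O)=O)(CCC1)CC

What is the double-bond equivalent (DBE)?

Molecular formula from the SMILES: C10H18O3.
DoU = (2C + 2 + N − H − X)/2 = (2·10 + 2 + 0 − 18 − 0)/2 = 4/2 = 2.
(Structurally: 1 ring(s) + 1 π bond(s) = 2.)

2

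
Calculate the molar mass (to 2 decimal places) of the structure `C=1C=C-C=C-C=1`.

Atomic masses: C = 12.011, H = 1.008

78.11

Molecular formula: C6H6.
M = 6×12.011 + 6×1.008 = 78.11 g/mol.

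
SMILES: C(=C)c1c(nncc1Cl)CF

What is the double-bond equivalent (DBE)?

5

Molecular formula from the SMILES: C7H6ClFN2.
DoU = (2C + 2 + N − H − X)/2 = (2·7 + 2 + 2 − 6 − 2)/2 = 10/2 = 5.
(Structurally: 1 ring(s) + 4 π bond(s) = 5.)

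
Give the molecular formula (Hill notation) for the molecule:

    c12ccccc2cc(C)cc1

C11H10

Heavy atoms from the SMILES: 11 C.
Implicit hydrogens by atom environment:
  7 × C (aromatic): 1 H each → 7
  3 × C (aromatic): no H
  1 × C: 3 H
  Total hydrogens = 10.
Molecular formula: C11H10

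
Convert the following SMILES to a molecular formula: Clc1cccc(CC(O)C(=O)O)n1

Heavy atoms from the SMILES: 8 C, 1 Cl, 1 N, 3 O.
Implicit hydrogens by atom environment:
  3 × C (aromatic): 1 H each → 3
  2 × C (aromatic): no H
  2 × O: 1 H each → 2
  1 × C: 2 H
  1 × C: 1 H
  1 × C: no H
  1 × Cl: no H
  1 × N (aromatic): no H
  1 × O: no H
  Total hydrogens = 8.
Molecular formula: C8H8ClNO3

C8H8ClNO3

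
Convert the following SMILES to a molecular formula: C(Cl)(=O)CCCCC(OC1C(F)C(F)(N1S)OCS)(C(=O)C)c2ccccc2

C18H22ClF2NO4S2

Heavy atoms from the SMILES: 18 C, 1 Cl, 2 F, 1 N, 4 O, 2 S.
Implicit hydrogens by atom environment:
  5 × C: 2 H each → 10
  5 × C (aromatic): 1 H each → 5
  4 × C: no H
  4 × O: no H
  2 × C: 1 H each → 2
  2 × F: no H
  2 × S: 1 H each → 2
  1 × C: 3 H
  1 × C (aromatic): no H
  1 × Cl: no H
  1 × N: no H
  Total hydrogens = 22.
Molecular formula: C18H22ClF2NO4S2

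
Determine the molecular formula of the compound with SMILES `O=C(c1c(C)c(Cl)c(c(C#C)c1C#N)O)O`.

Heavy atoms from the SMILES: 11 C, 1 Cl, 1 N, 3 O.
Implicit hydrogens by atom environment:
  6 × C (aromatic): no H
  3 × C: no H
  2 × O: 1 H each → 2
  1 × C: 3 H
  1 × C: 1 H
  1 × Cl: no H
  1 × N: no H
  1 × O: no H
  Total hydrogens = 6.
Molecular formula: C11H6ClNO3

C11H6ClNO3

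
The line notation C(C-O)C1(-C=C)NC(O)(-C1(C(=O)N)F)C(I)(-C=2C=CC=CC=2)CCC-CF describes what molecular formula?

C19H25F2IN2O3

Heavy atoms from the SMILES: 19 C, 2 F, 1 I, 2 N, 3 O.
Implicit hydrogens by atom environment:
  7 × C: 2 H each → 14
  5 × C (aromatic): 1 H each → 5
  5 × C: no H
  2 × F: no H
  2 × O: 1 H each → 2
  1 × C: 1 H
  1 × C (aromatic): no H
  1 × I: no H
  1 × N: 2 H
  1 × N: 1 H
  1 × O: no H
  Total hydrogens = 25.
Molecular formula: C19H25F2IN2O3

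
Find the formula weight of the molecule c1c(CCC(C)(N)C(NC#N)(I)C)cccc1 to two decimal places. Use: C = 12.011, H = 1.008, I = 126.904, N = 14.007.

Molecular formula: C13H18IN3.
M = 13×12.011 + 18×1.008 + 1×126.904 + 3×14.007 = 343.21 g/mol.

343.21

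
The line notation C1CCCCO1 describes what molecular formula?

C5H10O

Heavy atoms from the SMILES: 5 C, 1 O.
Implicit hydrogens by atom environment:
  5 × C: 2 H each → 10
  1 × O: no H
  Total hydrogens = 10.
Molecular formula: C5H10O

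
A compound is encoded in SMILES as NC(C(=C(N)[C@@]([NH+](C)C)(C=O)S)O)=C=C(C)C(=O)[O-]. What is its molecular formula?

C11H17N3O4S

Heavy atoms from the SMILES: 11 C, 3 N, 4 O, 1 S.
Implicit hydrogens by atom environment:
  7 × C: no H
  3 × C: 3 H each → 9
  2 × N: 2 H each → 4
  2 × O: no H
  1 × C: 1 H
  1 × N (charge +1): 1 H
  1 × O: 1 H
  1 × O (charge -1): no H
  1 × S: 1 H
  Total hydrogens = 17.
Molecular formula: C11H17N3O4S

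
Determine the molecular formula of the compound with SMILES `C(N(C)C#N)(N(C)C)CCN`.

Heavy atoms from the SMILES: 7 C, 4 N.
Implicit hydrogens by atom environment:
  3 × C: 3 H each → 9
  3 × N: no H
  2 × C: 2 H each → 4
  1 × C: 1 H
  1 × C: no H
  1 × N: 2 H
  Total hydrogens = 16.
Molecular formula: C7H16N4

C7H16N4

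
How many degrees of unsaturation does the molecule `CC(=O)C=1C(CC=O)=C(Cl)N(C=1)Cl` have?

5

Molecular formula from the SMILES: C8H7Cl2NO2.
DoU = (2C + 2 + N − H − X)/2 = (2·8 + 2 + 1 − 7 − 2)/2 = 10/2 = 5.
(Structurally: 1 ring(s) + 4 π bond(s) = 5.)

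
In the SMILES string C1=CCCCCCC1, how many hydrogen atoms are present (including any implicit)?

14

Hydrogens are implicit in SMILES; fill each atom to its normal valence:
  6 × C: 2 H each → 12
  2 × C: 1 H each → 2
  Total hydrogens = 14.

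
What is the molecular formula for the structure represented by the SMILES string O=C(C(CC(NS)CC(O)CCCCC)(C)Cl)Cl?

C12H23Cl2NO2S

Heavy atoms from the SMILES: 12 C, 2 Cl, 1 N, 2 O, 1 S.
Implicit hydrogens by atom environment:
  6 × C: 2 H each → 12
  2 × C: 3 H each → 6
  2 × C: 1 H each → 2
  2 × C: no H
  2 × Cl: no H
  1 × N: 1 H
  1 × O: 1 H
  1 × O: no H
  1 × S: 1 H
  Total hydrogens = 23.
Molecular formula: C12H23Cl2NO2S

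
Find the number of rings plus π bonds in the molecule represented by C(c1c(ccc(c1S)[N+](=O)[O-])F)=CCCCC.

6

Molecular formula from the SMILES: C12H14FNO2S.
DoU = (2C + 2 + N − H − X)/2 = (2·12 + 2 + 1 − 14 − 1)/2 = 12/2 = 6.
(Structurally: 1 ring(s) + 5 π bond(s) = 6.)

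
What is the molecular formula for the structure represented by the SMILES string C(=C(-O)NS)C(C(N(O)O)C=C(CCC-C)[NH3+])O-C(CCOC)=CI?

Heavy atoms from the SMILES: 15 C, 1 I, 3 N, 5 O, 1 S.
Implicit hydrogens by atom environment:
  5 × C: 2 H each → 10
  5 × C: 1 H each → 5
  3 × C: no H
  3 × O: 1 H each → 3
  2 × C: 3 H each → 6
  2 × O: no H
  1 × I: no H
  1 × N (charge +1): 3 H
  1 × N: 1 H
  1 × N: no H
  1 × S: 1 H
  Total hydrogens = 29.
Net charge +1.
Molecular formula: C15H29IN3O5S+

C15H29IN3O5S+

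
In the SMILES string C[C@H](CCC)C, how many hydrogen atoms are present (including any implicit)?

14

Hydrogens are implicit in SMILES; fill each atom to its normal valence:
  3 × C: 3 H each → 9
  2 × C: 2 H each → 4
  1 × C: 1 H
  Total hydrogens = 14.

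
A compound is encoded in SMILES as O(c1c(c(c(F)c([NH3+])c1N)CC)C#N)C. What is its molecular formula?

C10H13FN3O+

Heavy atoms from the SMILES: 10 C, 1 F, 3 N, 1 O.
Implicit hydrogens by atom environment:
  6 × C (aromatic): no H
  2 × C: 3 H each → 6
  1 × C: 2 H
  1 × C: no H
  1 × F: no H
  1 × N (charge +1): 3 H
  1 × N: 2 H
  1 × N: no H
  1 × O: no H
  Total hydrogens = 13.
Net charge +1.
Molecular formula: C10H13FN3O+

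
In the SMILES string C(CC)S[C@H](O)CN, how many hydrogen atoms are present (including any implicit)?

13

Hydrogens are implicit in SMILES; fill each atom to its normal valence:
  3 × C: 2 H each → 6
  1 × C: 3 H
  1 × C: 1 H
  1 × N: 2 H
  1 × O: 1 H
  1 × S: no H
  Total hydrogens = 13.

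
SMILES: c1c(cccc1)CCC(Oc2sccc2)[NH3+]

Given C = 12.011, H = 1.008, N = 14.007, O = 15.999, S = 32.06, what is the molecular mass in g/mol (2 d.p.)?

234.34

Molecular formula: C13H16NOS+.
M = 13×12.011 + 16×1.008 + 1×14.007 + 1×15.999 + 1×32.06 = 234.34 g/mol.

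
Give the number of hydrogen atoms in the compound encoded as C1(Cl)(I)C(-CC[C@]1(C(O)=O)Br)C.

Hydrogens are implicit in SMILES; fill each atom to its normal valence:
  3 × C: no H
  2 × C: 2 H each → 4
  1 × Br: no H
  1 × C: 3 H
  1 × C: 1 H
  1 × Cl: no H
  1 × I: no H
  1 × O: 1 H
  1 × O: no H
  Total hydrogens = 9.

9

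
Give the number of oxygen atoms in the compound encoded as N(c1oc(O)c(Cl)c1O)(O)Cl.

The symbol for oxygen appears 4 times in the SMILES.

4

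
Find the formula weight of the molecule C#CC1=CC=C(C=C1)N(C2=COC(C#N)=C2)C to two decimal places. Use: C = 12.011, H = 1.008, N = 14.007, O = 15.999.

222.25

Molecular formula: C14H10N2O.
M = 14×12.011 + 10×1.008 + 2×14.007 + 1×15.999 = 222.25 g/mol.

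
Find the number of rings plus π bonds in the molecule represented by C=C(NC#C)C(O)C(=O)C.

Molecular formula from the SMILES: C7H9NO2.
DoU = (2C + 2 + N − H − X)/2 = (2·7 + 2 + 1 − 9 − 0)/2 = 8/2 = 4.
(Structurally: 0 ring(s) + 4 π bond(s) = 4.)

4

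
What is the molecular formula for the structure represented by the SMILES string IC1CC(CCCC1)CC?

Heavy atoms from the SMILES: 9 C, 1 I.
Implicit hydrogens by atom environment:
  6 × C: 2 H each → 12
  2 × C: 1 H each → 2
  1 × C: 3 H
  1 × I: no H
  Total hydrogens = 17.
Molecular formula: C9H17I

C9H17I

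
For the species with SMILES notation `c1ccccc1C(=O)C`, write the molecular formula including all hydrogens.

Heavy atoms from the SMILES: 8 C, 1 O.
Implicit hydrogens by atom environment:
  5 × C (aromatic): 1 H each → 5
  1 × C: 3 H
  1 × C (aromatic): no H
  1 × C: no H
  1 × O: no H
  Total hydrogens = 8.
Molecular formula: C8H8O

C8H8O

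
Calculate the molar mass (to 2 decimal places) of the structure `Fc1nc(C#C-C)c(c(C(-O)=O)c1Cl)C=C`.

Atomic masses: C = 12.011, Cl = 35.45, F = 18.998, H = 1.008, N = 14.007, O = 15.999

239.63

Molecular formula: C11H7ClFNO2.
M = 11×12.011 + 1×35.45 + 1×18.998 + 7×1.008 + 1×14.007 + 2×15.999 = 239.63 g/mol.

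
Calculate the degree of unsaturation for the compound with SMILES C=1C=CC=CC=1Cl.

Molecular formula from the SMILES: C6H5Cl.
DoU = (2C + 2 + N − H − X)/2 = (2·6 + 2 + 0 − 5 − 1)/2 = 8/2 = 4.
(Structurally: 1 ring(s) + 3 π bond(s) = 4.)

4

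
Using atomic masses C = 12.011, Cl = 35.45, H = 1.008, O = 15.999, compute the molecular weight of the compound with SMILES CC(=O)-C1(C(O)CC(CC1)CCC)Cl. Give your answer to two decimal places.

218.72

Molecular formula: C11H19ClO2.
M = 11×12.011 + 1×35.45 + 19×1.008 + 2×15.999 = 218.72 g/mol.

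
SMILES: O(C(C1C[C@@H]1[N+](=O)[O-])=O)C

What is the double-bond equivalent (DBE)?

Molecular formula from the SMILES: C5H7NO4.
DoU = (2C + 2 + N − H − X)/2 = (2·5 + 2 + 1 − 7 − 0)/2 = 6/2 = 3.
(Structurally: 1 ring(s) + 2 π bond(s) = 3.)

3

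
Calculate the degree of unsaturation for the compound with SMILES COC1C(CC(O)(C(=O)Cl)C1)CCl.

2

Molecular formula from the SMILES: C8H12Cl2O3.
DoU = (2C + 2 + N − H − X)/2 = (2·8 + 2 + 0 − 12 − 2)/2 = 4/2 = 2.
(Structurally: 1 ring(s) + 1 π bond(s) = 2.)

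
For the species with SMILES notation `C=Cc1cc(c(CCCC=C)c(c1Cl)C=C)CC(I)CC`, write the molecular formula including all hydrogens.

Heavy atoms from the SMILES: 19 C, 1 Cl, 1 I.
Implicit hydrogens by atom environment:
  8 × C: 2 H each → 16
  5 × C (aromatic): no H
  4 × C: 1 H each → 4
  1 × C: 3 H
  1 × C (aromatic): 1 H
  1 × Cl: no H
  1 × I: no H
  Total hydrogens = 24.
Molecular formula: C19H24ClI

C19H24ClI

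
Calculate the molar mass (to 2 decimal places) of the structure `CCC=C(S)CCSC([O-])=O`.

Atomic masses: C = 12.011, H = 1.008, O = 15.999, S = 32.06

191.28

Molecular formula: C7H11O2S2-.
M = 7×12.011 + 11×1.008 + 2×15.999 + 2×32.06 = 191.28 g/mol.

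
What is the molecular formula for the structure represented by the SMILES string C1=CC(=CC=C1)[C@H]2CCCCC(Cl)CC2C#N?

Heavy atoms from the SMILES: 15 C, 1 Cl, 1 N.
Implicit hydrogens by atom environment:
  5 × C: 2 H each → 10
  5 × C (aromatic): 1 H each → 5
  3 × C: 1 H each → 3
  1 × C: no H
  1 × C (aromatic): no H
  1 × Cl: no H
  1 × N: no H
  Total hydrogens = 18.
Molecular formula: C15H18ClN

C15H18ClN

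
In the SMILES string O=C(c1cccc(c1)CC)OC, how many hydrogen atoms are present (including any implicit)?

12

Hydrogens are implicit in SMILES; fill each atom to its normal valence:
  4 × C (aromatic): 1 H each → 4
  2 × C: 3 H each → 6
  2 × C (aromatic): no H
  2 × O: no H
  1 × C: 2 H
  1 × C: no H
  Total hydrogens = 12.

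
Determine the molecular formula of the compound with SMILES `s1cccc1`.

Heavy atoms from the SMILES: 4 C, 1 S.
Implicit hydrogens by atom environment:
  4 × C (aromatic): 1 H each → 4
  1 × S (aromatic): no H
  Total hydrogens = 4.
Molecular formula: C4H4S

C4H4S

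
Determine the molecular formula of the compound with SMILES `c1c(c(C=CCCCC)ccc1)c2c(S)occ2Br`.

C16H17BrOS

Heavy atoms from the SMILES: 1 Br, 16 C, 1 O, 1 S.
Implicit hydrogens by atom environment:
  5 × C (aromatic): 1 H each → 5
  5 × C (aromatic): no H
  3 × C: 2 H each → 6
  2 × C: 1 H each → 2
  1 × Br: no H
  1 × C: 3 H
  1 × O (aromatic): no H
  1 × S: 1 H
  Total hydrogens = 17.
Molecular formula: C16H17BrOS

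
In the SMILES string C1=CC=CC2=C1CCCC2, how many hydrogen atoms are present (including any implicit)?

12

Hydrogens are implicit in SMILES; fill each atom to its normal valence:
  4 × C: 2 H each → 8
  4 × C (aromatic): 1 H each → 4
  2 × C (aromatic): no H
  Total hydrogens = 12.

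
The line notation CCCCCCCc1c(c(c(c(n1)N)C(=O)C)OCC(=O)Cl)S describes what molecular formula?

C16H23ClN2O3S

Heavy atoms from the SMILES: 16 C, 1 Cl, 2 N, 3 O, 1 S.
Implicit hydrogens by atom environment:
  7 × C: 2 H each → 14
  5 × C (aromatic): no H
  3 × O: no H
  2 × C: 3 H each → 6
  2 × C: no H
  1 × Cl: no H
  1 × N: 2 H
  1 × N (aromatic): no H
  1 × S: 1 H
  Total hydrogens = 23.
Molecular formula: C16H23ClN2O3S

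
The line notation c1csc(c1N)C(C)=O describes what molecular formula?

Heavy atoms from the SMILES: 6 C, 1 N, 1 O, 1 S.
Implicit hydrogens by atom environment:
  2 × C (aromatic): 1 H each → 2
  2 × C (aromatic): no H
  1 × C: 3 H
  1 × C: no H
  1 × N: 2 H
  1 × O: no H
  1 × S (aromatic): no H
  Total hydrogens = 7.
Molecular formula: C6H7NOS

C6H7NOS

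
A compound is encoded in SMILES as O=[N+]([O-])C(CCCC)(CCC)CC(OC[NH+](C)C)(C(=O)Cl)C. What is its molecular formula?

Heavy atoms from the SMILES: 15 C, 1 Cl, 2 N, 4 O.
Implicit hydrogens by atom environment:
  7 × C: 2 H each → 14
  5 × C: 3 H each → 15
  3 × C: no H
  3 × O: no H
  1 × Cl: no H
  1 × N (charge +1): 1 H
  1 × N (charge +1): no H
  1 × O (charge -1): no H
  Total hydrogens = 30.
Net charge +1.
Molecular formula: C15H30ClN2O4+

C15H30ClN2O4+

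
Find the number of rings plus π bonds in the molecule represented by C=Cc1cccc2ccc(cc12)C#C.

Molecular formula from the SMILES: C14H10.
DoU = (2C + 2 + N − H − X)/2 = (2·14 + 2 + 0 − 10 − 0)/2 = 20/2 = 10.
(Structurally: 2 ring(s) + 8 π bond(s) = 10.)

10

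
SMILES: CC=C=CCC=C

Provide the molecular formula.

C7H10

Heavy atoms from the SMILES: 7 C.
Implicit hydrogens by atom environment:
  3 × C: 1 H each → 3
  2 × C: 2 H each → 4
  1 × C: 3 H
  1 × C: no H
  Total hydrogens = 10.
Molecular formula: C7H10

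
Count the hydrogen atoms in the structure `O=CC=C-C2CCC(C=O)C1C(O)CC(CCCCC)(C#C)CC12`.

30

Hydrogens are implicit in SMILES; fill each atom to its normal valence:
  10 × C: 1 H each → 10
  8 × C: 2 H each → 16
  2 × C: no H
  2 × O: no H
  1 × C: 3 H
  1 × O: 1 H
  Total hydrogens = 30.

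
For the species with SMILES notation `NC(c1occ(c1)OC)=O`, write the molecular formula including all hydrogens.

C6H7NO3

Heavy atoms from the SMILES: 6 C, 1 N, 3 O.
Implicit hydrogens by atom environment:
  2 × C (aromatic): 1 H each → 2
  2 × C (aromatic): no H
  2 × O: no H
  1 × C: 3 H
  1 × C: no H
  1 × N: 2 H
  1 × O (aromatic): no H
  Total hydrogens = 7.
Molecular formula: C6H7NO3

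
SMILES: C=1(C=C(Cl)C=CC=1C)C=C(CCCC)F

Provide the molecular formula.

C13H16ClF

Heavy atoms from the SMILES: 13 C, 1 Cl, 1 F.
Implicit hydrogens by atom environment:
  3 × C: 2 H each → 6
  3 × C (aromatic): 1 H each → 3
  3 × C (aromatic): no H
  2 × C: 3 H each → 6
  1 × C: 1 H
  1 × C: no H
  1 × Cl: no H
  1 × F: no H
  Total hydrogens = 16.
Molecular formula: C13H16ClF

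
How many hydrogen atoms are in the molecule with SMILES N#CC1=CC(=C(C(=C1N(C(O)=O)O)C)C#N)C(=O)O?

7

Hydrogens are implicit in SMILES; fill each atom to its normal valence:
  5 × C (aromatic): no H
  4 × C: no H
  3 × N: no H
  3 × O: 1 H each → 3
  2 × O: no H
  1 × C: 3 H
  1 × C (aromatic): 1 H
  Total hydrogens = 7.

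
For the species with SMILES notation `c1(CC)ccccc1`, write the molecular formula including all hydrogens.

Heavy atoms from the SMILES: 8 C.
Implicit hydrogens by atom environment:
  5 × C (aromatic): 1 H each → 5
  1 × C: 3 H
  1 × C: 2 H
  1 × C (aromatic): no H
  Total hydrogens = 10.
Molecular formula: C8H10

C8H10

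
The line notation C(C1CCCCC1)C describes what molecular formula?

Heavy atoms from the SMILES: 8 C.
Implicit hydrogens by atom environment:
  6 × C: 2 H each → 12
  1 × C: 3 H
  1 × C: 1 H
  Total hydrogens = 16.
Molecular formula: C8H16

C8H16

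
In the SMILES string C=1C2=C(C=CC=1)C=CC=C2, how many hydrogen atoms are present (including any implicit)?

Hydrogens are implicit in SMILES; fill each atom to its normal valence:
  8 × C (aromatic): 1 H each → 8
  2 × C (aromatic): no H
  Total hydrogens = 8.

8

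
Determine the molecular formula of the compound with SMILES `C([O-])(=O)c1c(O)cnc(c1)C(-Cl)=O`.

Heavy atoms from the SMILES: 7 C, 1 Cl, 1 N, 4 O.
Implicit hydrogens by atom environment:
  3 × C (aromatic): no H
  2 × C (aromatic): 1 H each → 2
  2 × C: no H
  2 × O: no H
  1 × Cl: no H
  1 × N (aromatic): no H
  1 × O: 1 H
  1 × O (charge -1): no H
  Total hydrogens = 3.
Net charge -1.
Molecular formula: C7H3ClNO4-

C7H3ClNO4-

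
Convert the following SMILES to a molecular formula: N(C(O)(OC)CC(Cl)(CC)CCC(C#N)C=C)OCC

Heavy atoms from the SMILES: 14 C, 1 Cl, 2 N, 3 O.
Implicit hydrogens by atom environment:
  6 × C: 2 H each → 12
  3 × C: 3 H each → 9
  3 × C: no H
  2 × C: 1 H each → 2
  2 × O: no H
  1 × Cl: no H
  1 × N: 1 H
  1 × N: no H
  1 × O: 1 H
  Total hydrogens = 25.
Molecular formula: C14H25ClN2O3

C14H25ClN2O3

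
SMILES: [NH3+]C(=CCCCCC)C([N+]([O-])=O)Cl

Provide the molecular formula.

C8H16ClN2O2+

Heavy atoms from the SMILES: 8 C, 1 Cl, 2 N, 2 O.
Implicit hydrogens by atom environment:
  4 × C: 2 H each → 8
  2 × C: 1 H each → 2
  1 × C: 3 H
  1 × C: no H
  1 × Cl: no H
  1 × N (charge +1): 3 H
  1 × N (charge +1): no H
  1 × O: no H
  1 × O (charge -1): no H
  Total hydrogens = 16.
Net charge +1.
Molecular formula: C8H16ClN2O2+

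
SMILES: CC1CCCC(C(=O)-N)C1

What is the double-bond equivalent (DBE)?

Molecular formula from the SMILES: C8H15NO.
DoU = (2C + 2 + N − H − X)/2 = (2·8 + 2 + 1 − 15 − 0)/2 = 4/2 = 2.
(Structurally: 1 ring(s) + 1 π bond(s) = 2.)

2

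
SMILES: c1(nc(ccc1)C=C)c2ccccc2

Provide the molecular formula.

Heavy atoms from the SMILES: 13 C, 1 N.
Implicit hydrogens by atom environment:
  8 × C (aromatic): 1 H each → 8
  3 × C (aromatic): no H
  1 × C: 2 H
  1 × C: 1 H
  1 × N (aromatic): no H
  Total hydrogens = 11.
Molecular formula: C13H11N

C13H11N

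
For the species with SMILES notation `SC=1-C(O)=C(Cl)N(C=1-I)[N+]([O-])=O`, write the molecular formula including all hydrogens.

C4H2ClIN2O3S

Heavy atoms from the SMILES: 4 C, 1 Cl, 1 I, 2 N, 3 O, 1 S.
Implicit hydrogens by atom environment:
  4 × C (aromatic): no H
  1 × Cl: no H
  1 × I: no H
  1 × N (aromatic): no H
  1 × N (charge +1): no H
  1 × O: 1 H
  1 × O: no H
  1 × O (charge -1): no H
  1 × S: 1 H
  Total hydrogens = 2.
Molecular formula: C4H2ClIN2O3S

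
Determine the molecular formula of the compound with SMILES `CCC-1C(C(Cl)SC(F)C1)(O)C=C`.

Heavy atoms from the SMILES: 9 C, 1 Cl, 1 F, 1 O, 1 S.
Implicit hydrogens by atom environment:
  4 × C: 1 H each → 4
  3 × C: 2 H each → 6
  1 × C: 3 H
  1 × C: no H
  1 × Cl: no H
  1 × F: no H
  1 × O: 1 H
  1 × S: no H
  Total hydrogens = 14.
Molecular formula: C9H14ClFOS

C9H14ClFOS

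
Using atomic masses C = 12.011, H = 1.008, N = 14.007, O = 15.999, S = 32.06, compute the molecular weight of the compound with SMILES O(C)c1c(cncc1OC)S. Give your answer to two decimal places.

Molecular formula: C7H9NO2S.
M = 7×12.011 + 9×1.008 + 1×14.007 + 2×15.999 + 1×32.06 = 171.21 g/mol.

171.21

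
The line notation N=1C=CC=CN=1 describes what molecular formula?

Heavy atoms from the SMILES: 4 C, 2 N.
Implicit hydrogens by atom environment:
  4 × C (aromatic): 1 H each → 4
  2 × N (aromatic): no H
  Total hydrogens = 4.
Molecular formula: C4H4N2

C4H4N2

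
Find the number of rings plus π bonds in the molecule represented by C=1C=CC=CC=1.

4

Molecular formula from the SMILES: C6H6.
DoU = (2C + 2 + N − H − X)/2 = (2·6 + 2 + 0 − 6 − 0)/2 = 8/2 = 4.
(Structurally: 1 ring(s) + 3 π bond(s) = 4.)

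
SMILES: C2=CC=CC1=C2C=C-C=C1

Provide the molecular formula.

Heavy atoms from the SMILES: 10 C.
Implicit hydrogens by atom environment:
  8 × C (aromatic): 1 H each → 8
  2 × C (aromatic): no H
  Total hydrogens = 8.
Molecular formula: C10H8

C10H8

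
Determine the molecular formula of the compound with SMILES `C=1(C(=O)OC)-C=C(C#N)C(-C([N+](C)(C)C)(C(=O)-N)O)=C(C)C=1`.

C15H20N3O4+

Heavy atoms from the SMILES: 15 C, 3 N, 4 O.
Implicit hydrogens by atom environment:
  5 × C: 3 H each → 15
  4 × C (aromatic): no H
  4 × C: no H
  3 × O: no H
  2 × C (aromatic): 1 H each → 2
  1 × N: 2 H
  1 × N (charge +1): no H
  1 × N: no H
  1 × O: 1 H
  Total hydrogens = 20.
Net charge +1.
Molecular formula: C15H20N3O4+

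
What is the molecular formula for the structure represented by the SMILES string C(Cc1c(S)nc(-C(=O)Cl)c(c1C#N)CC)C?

Heavy atoms from the SMILES: 12 C, 1 Cl, 2 N, 1 O, 1 S.
Implicit hydrogens by atom environment:
  5 × C (aromatic): no H
  3 × C: 2 H each → 6
  2 × C: 3 H each → 6
  2 × C: no H
  1 × Cl: no H
  1 × N (aromatic): no H
  1 × N: no H
  1 × O: no H
  1 × S: 1 H
  Total hydrogens = 13.
Molecular formula: C12H13ClN2OS

C12H13ClN2OS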